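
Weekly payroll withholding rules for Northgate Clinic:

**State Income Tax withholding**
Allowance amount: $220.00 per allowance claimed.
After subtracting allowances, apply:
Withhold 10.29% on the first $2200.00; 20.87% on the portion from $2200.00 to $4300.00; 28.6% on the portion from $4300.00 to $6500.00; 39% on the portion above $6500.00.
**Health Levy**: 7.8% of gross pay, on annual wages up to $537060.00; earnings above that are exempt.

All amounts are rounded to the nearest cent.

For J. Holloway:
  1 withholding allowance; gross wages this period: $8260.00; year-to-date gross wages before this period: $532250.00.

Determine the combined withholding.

State Income Tax: taxable = $8260.00 − 1×$220.00 = $8040.00
  $1293.85 + 39% × ($8040.00 − $6500.00) = $1293.85 + 39% × $1540.00 = $1894.45
Health Levy: cap $537060.00 − YTD $532250.00 = $4810.00 subject; 7.8% × $4810.00 = $375.18
Total: $1894.45 + $375.18 = $2269.63

$2269.63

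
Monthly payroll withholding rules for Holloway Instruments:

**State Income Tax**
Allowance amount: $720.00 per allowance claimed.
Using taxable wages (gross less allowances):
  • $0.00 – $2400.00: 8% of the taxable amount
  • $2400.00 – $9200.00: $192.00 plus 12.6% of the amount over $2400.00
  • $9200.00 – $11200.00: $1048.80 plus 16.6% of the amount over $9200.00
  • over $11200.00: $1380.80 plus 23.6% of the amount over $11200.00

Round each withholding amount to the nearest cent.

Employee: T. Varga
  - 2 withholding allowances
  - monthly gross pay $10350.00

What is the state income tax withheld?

State Income Tax: taxable = $10350.00 − 2×$720.00 = $8910.00
  $192.00 + 12.6% × ($8910.00 − $2400.00) = $192.00 + 12.6% × $6510.00 = $1012.26

$1012.26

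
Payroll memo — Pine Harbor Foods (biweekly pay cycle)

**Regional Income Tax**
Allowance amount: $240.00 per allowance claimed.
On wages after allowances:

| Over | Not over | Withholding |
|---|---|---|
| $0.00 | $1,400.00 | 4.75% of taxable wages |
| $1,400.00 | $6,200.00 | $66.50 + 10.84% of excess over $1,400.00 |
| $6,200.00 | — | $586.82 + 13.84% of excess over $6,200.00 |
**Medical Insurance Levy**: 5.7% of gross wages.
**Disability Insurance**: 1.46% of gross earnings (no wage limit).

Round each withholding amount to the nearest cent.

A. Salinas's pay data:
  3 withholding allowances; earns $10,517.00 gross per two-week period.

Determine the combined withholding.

Regional Income Tax: taxable = $10,517.00 − 3×$240.00 = $9,797.00
  $586.82 + 13.84% × ($9,797.00 − $6,200.00) = $586.82 + 13.84% × $3,597.00 = $1,084.64
Medical Insurance Levy: 5.7% × $10,517.00 = $599.47
Disability Insurance: 1.46% × $10,517.00 = $153.55
Total: $1,084.64 + $599.47 + $153.55 = $1,837.66

$1,837.66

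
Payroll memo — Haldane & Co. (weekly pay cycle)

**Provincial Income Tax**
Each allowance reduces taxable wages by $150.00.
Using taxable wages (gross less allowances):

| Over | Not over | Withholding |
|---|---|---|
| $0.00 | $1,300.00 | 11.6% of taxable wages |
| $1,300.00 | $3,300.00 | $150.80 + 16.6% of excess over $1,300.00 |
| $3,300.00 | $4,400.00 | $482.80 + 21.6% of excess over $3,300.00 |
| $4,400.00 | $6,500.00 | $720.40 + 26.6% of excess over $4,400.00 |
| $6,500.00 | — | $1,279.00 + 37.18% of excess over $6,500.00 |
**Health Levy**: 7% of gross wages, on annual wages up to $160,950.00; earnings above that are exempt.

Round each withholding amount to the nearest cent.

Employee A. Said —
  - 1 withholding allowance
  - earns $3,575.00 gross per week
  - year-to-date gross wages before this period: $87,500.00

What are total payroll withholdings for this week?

Provincial Income Tax: taxable = $3,575.00 − 1×$150.00 = $3,425.00
  $482.80 + 21.6% × ($3,425.00 − $3,300.00) = $482.80 + 21.6% × $125.00 = $509.80
Health Levy: 7% × $3,575.00 = $250.25
Total: $509.80 + $250.25 = $760.05

$760.05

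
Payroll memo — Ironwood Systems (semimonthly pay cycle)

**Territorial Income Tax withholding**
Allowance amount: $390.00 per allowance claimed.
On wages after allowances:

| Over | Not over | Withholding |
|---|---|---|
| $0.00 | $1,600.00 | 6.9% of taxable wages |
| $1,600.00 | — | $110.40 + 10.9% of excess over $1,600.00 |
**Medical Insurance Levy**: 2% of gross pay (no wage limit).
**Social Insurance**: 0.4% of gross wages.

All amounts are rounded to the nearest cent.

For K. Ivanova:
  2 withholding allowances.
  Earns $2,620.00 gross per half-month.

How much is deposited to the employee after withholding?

Territorial Income Tax: taxable = $2,620.00 − 2×$390.00 = $1,840.00
  $110.40 + 10.9% × ($1,840.00 − $1,600.00) = $110.40 + 10.9% × $240.00 = $136.56
Medical Insurance Levy: 2% × $2,620.00 = $52.40
Social Insurance: 0.4% × $2,620.00 = $10.48
Total withheld: $136.56 + $52.40 + $10.48 = $199.44
Net pay: $2,620.00 − $199.44 = $2,420.56

$2,420.56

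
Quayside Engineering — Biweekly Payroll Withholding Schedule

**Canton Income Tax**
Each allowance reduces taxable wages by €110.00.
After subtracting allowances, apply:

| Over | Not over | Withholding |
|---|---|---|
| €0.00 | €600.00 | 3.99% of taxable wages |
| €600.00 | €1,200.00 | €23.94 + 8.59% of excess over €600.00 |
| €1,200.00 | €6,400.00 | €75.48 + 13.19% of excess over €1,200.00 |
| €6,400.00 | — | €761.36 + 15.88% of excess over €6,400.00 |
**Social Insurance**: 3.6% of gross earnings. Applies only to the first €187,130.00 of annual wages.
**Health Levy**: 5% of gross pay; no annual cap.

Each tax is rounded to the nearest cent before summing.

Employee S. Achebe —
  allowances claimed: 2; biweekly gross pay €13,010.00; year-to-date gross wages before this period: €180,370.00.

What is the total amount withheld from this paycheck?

€2,669.95

Canton Income Tax: taxable = €13,010.00 − 2×€110.00 = €12,790.00
  €761.36 + 15.88% × (€12,790.00 − €6,400.00) = €761.36 + 15.88% × €6,390.00 = €1,776.09
Social Insurance: cap €187,130.00 − YTD €180,370.00 = €6,760.00 subject; 3.6% × €6,760.00 = €243.36
Health Levy: 5% × €13,010.00 = €650.50
Total: €1,776.09 + €243.36 + €650.50 = €2,669.95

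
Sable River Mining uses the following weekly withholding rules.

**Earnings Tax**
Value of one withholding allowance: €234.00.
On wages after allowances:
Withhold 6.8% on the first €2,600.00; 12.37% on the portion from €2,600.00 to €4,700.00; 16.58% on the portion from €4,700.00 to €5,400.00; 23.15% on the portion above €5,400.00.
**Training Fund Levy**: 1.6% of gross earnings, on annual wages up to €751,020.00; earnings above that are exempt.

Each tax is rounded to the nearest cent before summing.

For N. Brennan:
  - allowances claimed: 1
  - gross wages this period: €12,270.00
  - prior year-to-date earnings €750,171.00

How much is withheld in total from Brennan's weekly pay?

Earnings Tax: taxable = €12,270.00 − 1×€234.00 = €12,036.00
  €552.63 + 23.15% × (€12,036.00 − €5,400.00) = €552.63 + 23.15% × €6,636.00 = €2,088.86
Training Fund Levy: cap €751,020.00 − YTD €750,171.00 = €849.00 subject; 1.6% × €849.00 = €13.58
Total: €2,088.86 + €13.58 = €2,102.44

€2,102.44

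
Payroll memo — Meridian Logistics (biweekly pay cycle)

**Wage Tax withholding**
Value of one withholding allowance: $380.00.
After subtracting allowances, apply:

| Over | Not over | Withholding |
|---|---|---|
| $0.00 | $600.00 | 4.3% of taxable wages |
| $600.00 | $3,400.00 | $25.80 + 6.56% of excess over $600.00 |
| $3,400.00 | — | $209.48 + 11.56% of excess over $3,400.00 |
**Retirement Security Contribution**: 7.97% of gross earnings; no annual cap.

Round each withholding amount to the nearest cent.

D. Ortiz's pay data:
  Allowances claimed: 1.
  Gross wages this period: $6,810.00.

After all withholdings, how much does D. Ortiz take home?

Wage Tax: taxable = $6,810.00 − 1×$380.00 = $6,430.00
  $209.48 + 11.56% × ($6,430.00 − $3,400.00) = $209.48 + 11.56% × $3,030.00 = $559.75
Retirement Security Contribution: 7.97% × $6,810.00 = $542.76
Total withheld: $559.75 + $542.76 = $1,102.51
Net pay: $6,810.00 − $1,102.51 = $5,707.49

$5,707.49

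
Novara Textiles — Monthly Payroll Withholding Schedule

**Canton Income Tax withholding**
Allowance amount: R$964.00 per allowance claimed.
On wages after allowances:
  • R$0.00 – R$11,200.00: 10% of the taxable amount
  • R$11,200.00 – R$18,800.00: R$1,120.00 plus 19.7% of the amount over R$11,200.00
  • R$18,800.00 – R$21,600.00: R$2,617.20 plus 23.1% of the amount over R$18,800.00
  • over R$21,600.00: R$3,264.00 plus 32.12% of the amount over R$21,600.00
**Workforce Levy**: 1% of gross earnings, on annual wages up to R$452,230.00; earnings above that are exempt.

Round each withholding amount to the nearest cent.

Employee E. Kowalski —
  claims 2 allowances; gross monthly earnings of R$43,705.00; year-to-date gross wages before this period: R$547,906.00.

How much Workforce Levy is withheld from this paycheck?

R$0.00

Workforce Levy: YTD R$547,906.00 ≥ cap R$452,230.00 → R$0.00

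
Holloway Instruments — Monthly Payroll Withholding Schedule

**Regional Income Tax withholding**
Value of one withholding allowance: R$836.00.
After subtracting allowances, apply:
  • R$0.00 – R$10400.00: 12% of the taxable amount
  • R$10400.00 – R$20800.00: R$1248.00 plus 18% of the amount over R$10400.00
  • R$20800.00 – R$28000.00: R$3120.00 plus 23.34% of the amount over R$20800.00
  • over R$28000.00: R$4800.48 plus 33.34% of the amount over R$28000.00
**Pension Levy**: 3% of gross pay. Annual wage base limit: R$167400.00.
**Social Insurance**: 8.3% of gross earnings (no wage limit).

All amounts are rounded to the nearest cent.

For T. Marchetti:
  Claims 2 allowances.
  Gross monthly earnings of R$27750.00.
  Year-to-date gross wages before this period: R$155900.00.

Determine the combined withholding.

R$7000.14

Regional Income Tax: taxable = R$27750.00 − 2×R$836.00 = R$26078.00
  R$3120.00 + 23.34% × (R$26078.00 − R$20800.00) = R$3120.00 + 23.34% × R$5278.00 = R$4351.89
Pension Levy: cap R$167400.00 − YTD R$155900.00 = R$11500.00 subject; 3% × R$11500.00 = R$345.00
Social Insurance: 8.3% × R$27750.00 = R$2303.25
Total: R$4351.89 + R$345.00 + R$2303.25 = R$7000.14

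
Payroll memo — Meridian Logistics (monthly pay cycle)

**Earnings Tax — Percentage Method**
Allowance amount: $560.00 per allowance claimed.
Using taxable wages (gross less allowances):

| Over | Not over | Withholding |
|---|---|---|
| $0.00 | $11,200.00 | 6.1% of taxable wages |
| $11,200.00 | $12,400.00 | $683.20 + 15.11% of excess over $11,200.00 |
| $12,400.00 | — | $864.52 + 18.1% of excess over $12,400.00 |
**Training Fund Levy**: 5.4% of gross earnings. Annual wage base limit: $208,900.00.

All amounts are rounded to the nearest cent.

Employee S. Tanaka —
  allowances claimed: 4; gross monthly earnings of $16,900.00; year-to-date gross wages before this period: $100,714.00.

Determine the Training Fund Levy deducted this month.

Training Fund Levy: 5.4% × $16,900.00 = $912.60

$912.60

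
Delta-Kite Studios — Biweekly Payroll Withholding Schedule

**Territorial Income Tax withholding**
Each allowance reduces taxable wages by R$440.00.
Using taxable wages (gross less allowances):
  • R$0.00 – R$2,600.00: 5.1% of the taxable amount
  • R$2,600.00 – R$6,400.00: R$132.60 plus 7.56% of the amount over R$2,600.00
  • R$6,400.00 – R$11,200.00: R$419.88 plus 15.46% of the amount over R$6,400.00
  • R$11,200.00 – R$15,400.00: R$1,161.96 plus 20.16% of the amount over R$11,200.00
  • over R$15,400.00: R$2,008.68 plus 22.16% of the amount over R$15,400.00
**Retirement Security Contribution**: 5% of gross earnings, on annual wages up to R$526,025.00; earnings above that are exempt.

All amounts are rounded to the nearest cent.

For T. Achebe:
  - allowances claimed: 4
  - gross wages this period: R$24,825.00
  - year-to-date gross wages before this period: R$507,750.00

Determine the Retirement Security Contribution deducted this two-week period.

Retirement Security Contribution: cap R$526,025.00 − YTD R$507,750.00 = R$18,275.00 subject; 5% × R$18,275.00 = R$913.75

R$913.75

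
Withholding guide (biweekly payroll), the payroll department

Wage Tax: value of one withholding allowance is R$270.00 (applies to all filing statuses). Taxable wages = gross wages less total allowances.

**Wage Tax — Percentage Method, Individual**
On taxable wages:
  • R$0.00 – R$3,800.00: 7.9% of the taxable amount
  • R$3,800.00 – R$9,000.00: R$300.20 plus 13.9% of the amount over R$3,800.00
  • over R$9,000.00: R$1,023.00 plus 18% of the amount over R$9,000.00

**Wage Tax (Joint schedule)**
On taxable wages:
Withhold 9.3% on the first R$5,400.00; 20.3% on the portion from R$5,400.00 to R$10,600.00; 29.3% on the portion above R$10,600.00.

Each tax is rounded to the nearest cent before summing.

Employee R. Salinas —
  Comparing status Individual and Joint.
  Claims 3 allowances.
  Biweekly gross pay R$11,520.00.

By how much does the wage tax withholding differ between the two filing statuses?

R$259.23

Wage Tax (Individual): taxable = R$11,520.00 − 3×R$270.00 = R$10,710.00
  R$1,023.00 + 18% × (R$10,710.00 − R$9,000.00) = R$1,023.00 + 18% × R$1,710.00 = R$1,330.80
Wage Tax (Joint): taxable = R$11,520.00 − 3×R$270.00 = R$10,710.00
  R$1,557.80 + 29.3% × (R$10,710.00 − R$10,600.00) = R$1,557.80 + 29.3% × R$110.00 = R$1,590.03
Difference: |R$1,330.80 − R$1,590.03| = R$259.23 (higher under Joint)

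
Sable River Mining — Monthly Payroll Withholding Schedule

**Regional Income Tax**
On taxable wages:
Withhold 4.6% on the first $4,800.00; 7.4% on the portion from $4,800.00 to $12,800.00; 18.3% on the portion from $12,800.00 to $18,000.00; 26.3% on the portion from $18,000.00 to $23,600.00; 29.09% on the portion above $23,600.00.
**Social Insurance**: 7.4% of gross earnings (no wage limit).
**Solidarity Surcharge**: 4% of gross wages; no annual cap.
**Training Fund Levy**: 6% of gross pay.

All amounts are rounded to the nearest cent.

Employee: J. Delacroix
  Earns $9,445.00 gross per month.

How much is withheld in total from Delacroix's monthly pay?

Regional Income Tax: taxable = $9,445.00
  $220.80 + 7.4% × ($9,445.00 − $4,800.00) = $220.80 + 7.4% × $4,645.00 = $564.53
Social Insurance: 7.4% × $9,445.00 = $698.93
Solidarity Surcharge: 4% × $9,445.00 = $377.80
Training Fund Levy: 6% × $9,445.00 = $566.70
Total: $564.53 + $698.93 + $377.80 + $566.70 = $2,207.96

$2,207.96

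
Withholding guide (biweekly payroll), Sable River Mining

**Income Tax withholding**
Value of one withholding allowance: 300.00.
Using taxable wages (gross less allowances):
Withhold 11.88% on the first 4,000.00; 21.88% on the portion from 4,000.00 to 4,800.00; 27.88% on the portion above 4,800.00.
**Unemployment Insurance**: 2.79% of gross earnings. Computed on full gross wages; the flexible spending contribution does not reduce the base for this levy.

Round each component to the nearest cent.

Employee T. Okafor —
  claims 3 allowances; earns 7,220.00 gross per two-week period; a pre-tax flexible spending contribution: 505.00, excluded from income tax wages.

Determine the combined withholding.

1,134.66

Income Tax: taxable = 7,220.00 − 505.00 − 3×300.00 = 5,815.00
  650.24 + 27.88% × (5,815.00 − 4,800.00) = 650.24 + 27.88% × 1,015.00 = 933.22
Unemployment Insurance: 2.79% × 7,220.00 = 201.44
Total: 933.22 + 201.44 = 1,134.66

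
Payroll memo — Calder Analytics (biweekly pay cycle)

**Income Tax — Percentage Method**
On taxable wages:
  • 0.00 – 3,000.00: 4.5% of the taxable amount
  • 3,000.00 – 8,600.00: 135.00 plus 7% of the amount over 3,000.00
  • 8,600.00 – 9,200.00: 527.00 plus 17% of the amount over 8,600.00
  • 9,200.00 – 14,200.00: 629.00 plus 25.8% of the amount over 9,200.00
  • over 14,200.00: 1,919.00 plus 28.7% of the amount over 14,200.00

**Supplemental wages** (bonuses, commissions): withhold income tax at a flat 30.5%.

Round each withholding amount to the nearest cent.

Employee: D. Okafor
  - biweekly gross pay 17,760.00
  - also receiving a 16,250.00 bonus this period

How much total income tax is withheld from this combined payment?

Income Tax: taxable = 17,760.00
  1,919.00 + 28.7% × (17,760.00 − 14,200.00) = 1,919.00 + 28.7% × 3,560.00 = 2,940.72
Supplemental (30.5% flat on bonus): 30.5% × 16,250.00 = 4,956.25
Total income tax: 2,940.72 + 4,956.25 = 7,896.97

7,896.97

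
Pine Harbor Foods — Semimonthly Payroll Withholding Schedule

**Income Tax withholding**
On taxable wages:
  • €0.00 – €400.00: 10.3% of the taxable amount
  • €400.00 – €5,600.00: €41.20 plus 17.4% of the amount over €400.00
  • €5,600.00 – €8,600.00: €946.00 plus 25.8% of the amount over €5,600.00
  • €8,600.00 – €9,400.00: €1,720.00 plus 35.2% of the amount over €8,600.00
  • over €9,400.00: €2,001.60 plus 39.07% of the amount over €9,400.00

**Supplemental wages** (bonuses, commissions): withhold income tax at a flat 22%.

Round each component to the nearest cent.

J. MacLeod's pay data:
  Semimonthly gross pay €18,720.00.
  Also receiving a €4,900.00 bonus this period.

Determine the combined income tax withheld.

€6,720.92

Income Tax: taxable = €18,720.00
  €2,001.60 + 39.07% × (€18,720.00 − €9,400.00) = €2,001.60 + 39.07% × €9,320.00 = €5,642.92
Supplemental (22% flat on bonus): 22% × €4,900.00 = €1,078.00
Total income tax: €5,642.92 + €1,078.00 = €6,720.92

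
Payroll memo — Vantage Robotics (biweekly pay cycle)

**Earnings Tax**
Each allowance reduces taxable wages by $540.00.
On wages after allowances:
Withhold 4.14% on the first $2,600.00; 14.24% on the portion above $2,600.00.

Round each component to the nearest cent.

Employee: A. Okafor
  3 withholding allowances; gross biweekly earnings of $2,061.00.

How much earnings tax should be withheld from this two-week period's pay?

Earnings Tax: taxable = $2,061.00 − 3×$540.00 = $441.00
  4.14% × $441.00 = $18.26

$18.26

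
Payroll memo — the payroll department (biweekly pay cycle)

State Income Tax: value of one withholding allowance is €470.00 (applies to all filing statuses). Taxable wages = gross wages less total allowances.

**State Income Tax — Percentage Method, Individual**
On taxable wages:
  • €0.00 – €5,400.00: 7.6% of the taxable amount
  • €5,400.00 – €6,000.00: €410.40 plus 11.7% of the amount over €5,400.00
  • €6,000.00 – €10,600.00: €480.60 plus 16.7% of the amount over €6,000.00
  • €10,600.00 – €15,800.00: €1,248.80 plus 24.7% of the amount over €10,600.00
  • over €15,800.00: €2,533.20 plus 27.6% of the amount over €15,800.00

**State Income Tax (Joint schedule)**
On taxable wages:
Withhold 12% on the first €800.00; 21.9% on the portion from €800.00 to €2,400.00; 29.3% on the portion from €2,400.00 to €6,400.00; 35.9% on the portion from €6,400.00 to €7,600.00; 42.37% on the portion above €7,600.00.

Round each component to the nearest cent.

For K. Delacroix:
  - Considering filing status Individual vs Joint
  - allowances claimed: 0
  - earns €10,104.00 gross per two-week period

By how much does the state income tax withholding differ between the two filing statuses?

€1,944.17

State Income Tax (Individual): taxable = €10,104.00
  €480.60 + 16.7% × (€10,104.00 − €6,000.00) = €480.60 + 16.7% × €4,104.00 = €1,165.97
State Income Tax (Joint): taxable = €10,104.00
  €2,049.20 + 42.37% × (€10,104.00 − €7,600.00) = €2,049.20 + 42.37% × €2,504.00 = €3,110.14
Difference: |€1,165.97 − €3,110.14| = €1,944.17 (higher under Joint)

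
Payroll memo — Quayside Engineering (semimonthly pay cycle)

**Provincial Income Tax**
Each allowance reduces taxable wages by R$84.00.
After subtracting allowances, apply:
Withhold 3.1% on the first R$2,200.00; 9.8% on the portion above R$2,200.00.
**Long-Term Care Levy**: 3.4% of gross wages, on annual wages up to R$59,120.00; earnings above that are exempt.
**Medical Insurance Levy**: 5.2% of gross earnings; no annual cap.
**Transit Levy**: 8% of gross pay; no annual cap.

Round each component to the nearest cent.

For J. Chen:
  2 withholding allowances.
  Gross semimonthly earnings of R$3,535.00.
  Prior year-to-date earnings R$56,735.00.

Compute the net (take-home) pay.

Provincial Income Tax: taxable = R$3,535.00 − 2×R$84.00 = R$3,367.00
  R$68.20 + 9.8% × (R$3,367.00 − R$2,200.00) = R$68.20 + 9.8% × R$1,167.00 = R$182.57
Long-Term Care Levy: cap R$59,120.00 − YTD R$56,735.00 = R$2,385.00 subject; 3.4% × R$2,385.00 = R$81.09
Medical Insurance Levy: 5.2% × R$3,535.00 = R$183.82
Transit Levy: 8% × R$3,535.00 = R$282.80
Total withheld: R$182.57 + R$81.09 + R$183.82 + R$282.80 = R$730.28
Net pay: R$3,535.00 − R$730.28 = R$2,804.72

R$2,804.72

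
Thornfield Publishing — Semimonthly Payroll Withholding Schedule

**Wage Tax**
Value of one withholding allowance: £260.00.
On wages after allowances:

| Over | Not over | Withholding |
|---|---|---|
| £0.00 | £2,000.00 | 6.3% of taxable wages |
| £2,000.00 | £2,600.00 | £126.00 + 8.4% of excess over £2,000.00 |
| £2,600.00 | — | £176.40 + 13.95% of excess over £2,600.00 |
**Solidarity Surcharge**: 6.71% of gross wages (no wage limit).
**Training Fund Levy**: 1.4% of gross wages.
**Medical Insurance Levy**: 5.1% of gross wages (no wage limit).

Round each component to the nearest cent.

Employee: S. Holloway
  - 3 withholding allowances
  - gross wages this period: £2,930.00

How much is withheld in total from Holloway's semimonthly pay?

Wage Tax: taxable = £2,930.00 − 3×£260.00 = £2,150.00
  £126.00 + 8.4% × (£2,150.00 − £2,000.00) = £126.00 + 8.4% × £150.00 = £138.60
Solidarity Surcharge: 6.71% × £2,930.00 = £196.60
Training Fund Levy: 1.4% × £2,930.00 = £41.02
Medical Insurance Levy: 5.1% × £2,930.00 = £149.43
Total: £138.60 + £196.60 + £41.02 + £149.43 = £525.65

£525.65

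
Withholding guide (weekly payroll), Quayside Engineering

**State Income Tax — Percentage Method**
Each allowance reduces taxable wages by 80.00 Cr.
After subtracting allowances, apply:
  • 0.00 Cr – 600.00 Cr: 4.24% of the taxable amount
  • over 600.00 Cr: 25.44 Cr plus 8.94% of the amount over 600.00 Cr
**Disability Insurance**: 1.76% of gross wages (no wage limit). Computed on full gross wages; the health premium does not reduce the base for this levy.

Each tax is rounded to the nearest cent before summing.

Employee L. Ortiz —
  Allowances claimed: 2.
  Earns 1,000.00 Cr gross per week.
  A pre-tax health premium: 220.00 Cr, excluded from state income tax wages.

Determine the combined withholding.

State Income Tax: taxable = 1,000.00 Cr − 220.00 Cr − 2×80.00 Cr = 620.00 Cr
  25.44 Cr + 8.94% × (620.00 Cr − 600.00 Cr) = 25.44 Cr + 8.94% × 20.00 Cr = 27.23 Cr
Disability Insurance: 1.76% × 1,000.00 Cr = 17.60 Cr
Total: 27.23 Cr + 17.60 Cr = 44.83 Cr

44.83 Cr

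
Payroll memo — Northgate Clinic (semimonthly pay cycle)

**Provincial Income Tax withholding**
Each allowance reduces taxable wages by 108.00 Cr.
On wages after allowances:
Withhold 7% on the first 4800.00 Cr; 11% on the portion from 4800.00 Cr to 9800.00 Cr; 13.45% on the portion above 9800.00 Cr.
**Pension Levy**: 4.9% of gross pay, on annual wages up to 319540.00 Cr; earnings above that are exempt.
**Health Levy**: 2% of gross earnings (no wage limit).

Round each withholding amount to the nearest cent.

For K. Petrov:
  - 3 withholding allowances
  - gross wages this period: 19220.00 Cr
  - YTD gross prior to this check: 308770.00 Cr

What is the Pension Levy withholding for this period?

527.73 Cr

Pension Levy: cap 319540.00 Cr − YTD 308770.00 Cr = 10770.00 Cr subject; 4.9% × 10770.00 Cr = 527.73 Cr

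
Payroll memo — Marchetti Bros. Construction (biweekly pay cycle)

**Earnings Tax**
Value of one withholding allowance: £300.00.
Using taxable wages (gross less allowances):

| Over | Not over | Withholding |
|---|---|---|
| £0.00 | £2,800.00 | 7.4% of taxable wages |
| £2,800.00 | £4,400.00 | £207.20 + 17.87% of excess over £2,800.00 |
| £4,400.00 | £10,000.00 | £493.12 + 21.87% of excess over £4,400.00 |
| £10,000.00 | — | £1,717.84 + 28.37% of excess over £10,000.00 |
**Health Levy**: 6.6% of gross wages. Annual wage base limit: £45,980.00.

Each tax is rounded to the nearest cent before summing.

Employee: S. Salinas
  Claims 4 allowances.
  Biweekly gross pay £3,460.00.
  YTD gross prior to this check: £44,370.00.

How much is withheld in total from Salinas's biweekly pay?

£273.50

Earnings Tax: taxable = £3,460.00 − 4×£300.00 = £2,260.00
  7.4% × £2,260.00 = £167.24
Health Levy: cap £45,980.00 − YTD £44,370.00 = £1,610.00 subject; 6.6% × £1,610.00 = £106.26
Total: £167.24 + £106.26 = £273.50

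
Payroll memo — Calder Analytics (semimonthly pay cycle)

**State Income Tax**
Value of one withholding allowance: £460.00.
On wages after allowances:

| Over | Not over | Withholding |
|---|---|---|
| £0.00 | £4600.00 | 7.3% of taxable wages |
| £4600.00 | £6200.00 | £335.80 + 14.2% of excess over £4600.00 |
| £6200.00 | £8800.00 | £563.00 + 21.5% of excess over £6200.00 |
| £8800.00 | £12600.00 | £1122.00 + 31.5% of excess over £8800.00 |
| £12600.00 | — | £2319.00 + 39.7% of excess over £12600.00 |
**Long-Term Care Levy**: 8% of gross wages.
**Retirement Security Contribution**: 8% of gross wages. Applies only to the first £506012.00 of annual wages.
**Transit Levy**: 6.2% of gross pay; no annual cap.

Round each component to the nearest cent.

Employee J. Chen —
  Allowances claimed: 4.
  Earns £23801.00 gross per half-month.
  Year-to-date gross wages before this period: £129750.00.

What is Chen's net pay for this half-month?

State Income Tax: taxable = £23801.00 − 4×£460.00 = £21961.00
  £2319.00 + 39.7% × (£21961.00 − £12600.00) = £2319.00 + 39.7% × £9361.00 = £6035.32
Long-Term Care Levy: 8% × £23801.00 = £1904.08
Retirement Security Contribution: 8% × £23801.00 = £1904.08
Transit Levy: 6.2% × £23801.00 = £1475.66
Total withheld: £6035.32 + £1904.08 + £1904.08 + £1475.66 = £11319.14
Net pay: £23801.00 − £11319.14 = £12481.86

£12481.86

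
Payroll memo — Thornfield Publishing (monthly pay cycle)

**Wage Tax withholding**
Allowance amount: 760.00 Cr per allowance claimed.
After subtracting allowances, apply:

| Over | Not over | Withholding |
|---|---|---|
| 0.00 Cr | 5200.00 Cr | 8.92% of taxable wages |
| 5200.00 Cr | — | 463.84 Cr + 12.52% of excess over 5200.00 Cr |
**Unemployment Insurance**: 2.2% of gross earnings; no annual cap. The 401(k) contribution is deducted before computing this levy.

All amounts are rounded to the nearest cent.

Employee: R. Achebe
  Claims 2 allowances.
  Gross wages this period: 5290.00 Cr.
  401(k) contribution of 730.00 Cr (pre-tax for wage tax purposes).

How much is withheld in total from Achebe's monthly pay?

Wage Tax: taxable = 5290.00 Cr − 730.00 Cr − 2×760.00 Cr = 3040.00 Cr
  8.92% × 3040.00 Cr = 271.17 Cr
Unemployment Insurance: 2.2% × 4560.00 Cr = 100.32 Cr
Total: 271.17 Cr + 100.32 Cr = 371.49 Cr

371.49 Cr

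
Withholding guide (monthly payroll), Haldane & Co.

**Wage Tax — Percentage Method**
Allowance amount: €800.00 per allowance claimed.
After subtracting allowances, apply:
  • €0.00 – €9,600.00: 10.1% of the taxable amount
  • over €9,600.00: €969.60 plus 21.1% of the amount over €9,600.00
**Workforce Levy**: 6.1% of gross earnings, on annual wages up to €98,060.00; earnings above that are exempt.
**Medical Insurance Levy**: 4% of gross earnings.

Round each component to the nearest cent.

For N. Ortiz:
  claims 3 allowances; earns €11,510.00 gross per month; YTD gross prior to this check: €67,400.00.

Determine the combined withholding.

€2,082.62

Wage Tax: taxable = €11,510.00 − 3×€800.00 = €9,110.00
  10.1% × €9,110.00 = €920.11
Workforce Levy: 6.1% × €11,510.00 = €702.11
Medical Insurance Levy: 4% × €11,510.00 = €460.40
Total: €920.11 + €702.11 + €460.40 = €2,082.62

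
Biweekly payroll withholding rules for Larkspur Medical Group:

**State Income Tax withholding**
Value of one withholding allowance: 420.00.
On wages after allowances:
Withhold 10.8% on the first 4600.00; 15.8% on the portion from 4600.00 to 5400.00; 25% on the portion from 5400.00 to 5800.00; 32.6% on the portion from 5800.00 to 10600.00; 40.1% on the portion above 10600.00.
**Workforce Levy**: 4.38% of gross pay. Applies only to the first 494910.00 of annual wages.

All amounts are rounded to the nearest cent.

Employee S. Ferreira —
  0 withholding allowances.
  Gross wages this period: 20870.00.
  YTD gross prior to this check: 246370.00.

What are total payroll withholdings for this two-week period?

7320.38

State Income Tax: taxable = 20870.00
  2288.00 + 40.1% × (20870.00 − 10600.00) = 2288.00 + 40.1% × 10270.00 = 6406.27
Workforce Levy: 4.38% × 20870.00 = 914.11
Total: 6406.27 + 914.11 = 7320.38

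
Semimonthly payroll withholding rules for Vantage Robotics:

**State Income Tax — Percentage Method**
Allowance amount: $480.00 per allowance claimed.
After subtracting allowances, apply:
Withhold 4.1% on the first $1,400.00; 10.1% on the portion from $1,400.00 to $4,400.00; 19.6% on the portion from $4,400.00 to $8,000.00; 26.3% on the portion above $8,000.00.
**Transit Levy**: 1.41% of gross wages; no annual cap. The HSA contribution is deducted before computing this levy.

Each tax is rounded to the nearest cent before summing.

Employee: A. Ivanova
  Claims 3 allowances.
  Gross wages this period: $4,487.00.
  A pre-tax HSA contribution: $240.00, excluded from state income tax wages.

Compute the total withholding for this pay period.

State Income Tax: taxable = $4,487.00 − $240.00 − 3×$480.00 = $2,807.00
  $57.40 + 10.1% × ($2,807.00 − $1,400.00) = $57.40 + 10.1% × $1,407.00 = $199.51
Transit Levy: 1.41% × $4,247.00 = $59.88
Total: $199.51 + $59.88 = $259.39

$259.39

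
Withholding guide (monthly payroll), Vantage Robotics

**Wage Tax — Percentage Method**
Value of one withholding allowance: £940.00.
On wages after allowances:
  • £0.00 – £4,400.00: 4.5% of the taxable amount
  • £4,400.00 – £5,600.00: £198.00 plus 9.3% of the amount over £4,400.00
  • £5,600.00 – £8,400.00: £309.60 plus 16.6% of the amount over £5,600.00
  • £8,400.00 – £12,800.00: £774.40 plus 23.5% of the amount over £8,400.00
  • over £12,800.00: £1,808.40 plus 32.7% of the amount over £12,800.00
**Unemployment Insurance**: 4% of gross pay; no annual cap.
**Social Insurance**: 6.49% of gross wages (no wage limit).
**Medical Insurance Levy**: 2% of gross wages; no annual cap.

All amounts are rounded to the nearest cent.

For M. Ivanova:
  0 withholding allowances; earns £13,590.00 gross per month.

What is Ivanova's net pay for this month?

Wage Tax: taxable = £13,590.00
  £1,808.40 + 32.7% × (£13,590.00 − £12,800.00) = £1,808.40 + 32.7% × £790.00 = £2,066.73
Unemployment Insurance: 4% × £13,590.00 = £543.60
Social Insurance: 6.49% × £13,590.00 = £881.99
Medical Insurance Levy: 2% × £13,590.00 = £271.80
Total withheld: £2,066.73 + £543.60 + £881.99 + £271.80 = £3,764.12
Net pay: £13,590.00 − £3,764.12 = £9,825.88

£9,825.88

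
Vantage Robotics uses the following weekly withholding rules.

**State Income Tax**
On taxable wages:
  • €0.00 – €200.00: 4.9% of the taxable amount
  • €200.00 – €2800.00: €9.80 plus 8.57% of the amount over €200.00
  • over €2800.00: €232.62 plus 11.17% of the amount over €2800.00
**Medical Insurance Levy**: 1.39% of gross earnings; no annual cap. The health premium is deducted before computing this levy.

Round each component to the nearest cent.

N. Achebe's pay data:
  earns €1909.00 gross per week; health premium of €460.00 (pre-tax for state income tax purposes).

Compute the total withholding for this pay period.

€136.98

State Income Tax: taxable = €1909.00 − €460.00 = €1449.00
  €9.80 + 8.57% × (€1449.00 − €200.00) = €9.80 + 8.57% × €1249.00 = €116.84
Medical Insurance Levy: 1.39% × €1449.00 = €20.14
Total: €116.84 + €20.14 = €136.98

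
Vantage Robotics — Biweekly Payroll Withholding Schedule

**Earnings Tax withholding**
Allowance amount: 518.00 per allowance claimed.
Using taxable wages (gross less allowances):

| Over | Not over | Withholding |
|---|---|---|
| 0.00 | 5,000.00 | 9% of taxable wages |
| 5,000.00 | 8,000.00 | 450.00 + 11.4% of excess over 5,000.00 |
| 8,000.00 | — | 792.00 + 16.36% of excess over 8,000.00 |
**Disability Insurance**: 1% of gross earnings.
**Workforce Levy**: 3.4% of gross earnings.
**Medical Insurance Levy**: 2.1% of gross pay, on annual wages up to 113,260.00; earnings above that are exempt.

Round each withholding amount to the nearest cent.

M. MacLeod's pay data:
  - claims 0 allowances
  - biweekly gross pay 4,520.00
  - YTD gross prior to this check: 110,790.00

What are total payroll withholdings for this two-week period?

657.55

Earnings Tax: taxable = 4,520.00
  9% × 4,520.00 = 406.80
Disability Insurance: 1% × 4,520.00 = 45.20
Workforce Levy: 3.4% × 4,520.00 = 153.68
Medical Insurance Levy: cap 113,260.00 − YTD 110,790.00 = 2,470.00 subject; 2.1% × 2,470.00 = 51.87
Total: 406.80 + 45.20 + 153.68 + 51.87 = 657.55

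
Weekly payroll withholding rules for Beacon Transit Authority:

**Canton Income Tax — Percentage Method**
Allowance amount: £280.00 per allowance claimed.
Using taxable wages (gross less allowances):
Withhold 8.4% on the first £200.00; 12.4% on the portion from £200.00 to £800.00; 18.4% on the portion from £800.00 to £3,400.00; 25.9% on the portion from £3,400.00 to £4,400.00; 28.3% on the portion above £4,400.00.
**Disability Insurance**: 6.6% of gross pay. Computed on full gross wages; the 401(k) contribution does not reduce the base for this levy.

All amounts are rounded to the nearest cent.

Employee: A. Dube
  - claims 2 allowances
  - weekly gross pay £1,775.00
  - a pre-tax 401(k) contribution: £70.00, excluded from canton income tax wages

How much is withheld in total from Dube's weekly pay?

£271.83

Canton Income Tax: taxable = £1,775.00 − £70.00 − 2×£280.00 = £1,145.00
  £91.20 + 18.4% × (£1,145.00 − £800.00) = £91.20 + 18.4% × £345.00 = £154.68
Disability Insurance: 6.6% × £1,775.00 = £117.15
Total: £154.68 + £117.15 = £271.83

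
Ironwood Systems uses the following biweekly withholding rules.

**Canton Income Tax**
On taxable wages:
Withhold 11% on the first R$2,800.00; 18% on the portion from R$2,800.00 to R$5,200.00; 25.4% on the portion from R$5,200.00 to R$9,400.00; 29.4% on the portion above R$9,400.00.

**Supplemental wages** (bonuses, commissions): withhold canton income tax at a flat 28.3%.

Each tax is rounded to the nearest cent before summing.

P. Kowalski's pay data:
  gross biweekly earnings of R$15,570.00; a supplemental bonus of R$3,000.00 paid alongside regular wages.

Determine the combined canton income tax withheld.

R$4,469.78

Canton Income Tax: taxable = R$15,570.00
  R$1,806.80 + 29.4% × (R$15,570.00 − R$9,400.00) = R$1,806.80 + 29.4% × R$6,170.00 = R$3,620.78
Supplemental (28.3% flat on bonus): 28.3% × R$3,000.00 = R$849.00
Total canton income tax: R$3,620.78 + R$849.00 = R$4,469.78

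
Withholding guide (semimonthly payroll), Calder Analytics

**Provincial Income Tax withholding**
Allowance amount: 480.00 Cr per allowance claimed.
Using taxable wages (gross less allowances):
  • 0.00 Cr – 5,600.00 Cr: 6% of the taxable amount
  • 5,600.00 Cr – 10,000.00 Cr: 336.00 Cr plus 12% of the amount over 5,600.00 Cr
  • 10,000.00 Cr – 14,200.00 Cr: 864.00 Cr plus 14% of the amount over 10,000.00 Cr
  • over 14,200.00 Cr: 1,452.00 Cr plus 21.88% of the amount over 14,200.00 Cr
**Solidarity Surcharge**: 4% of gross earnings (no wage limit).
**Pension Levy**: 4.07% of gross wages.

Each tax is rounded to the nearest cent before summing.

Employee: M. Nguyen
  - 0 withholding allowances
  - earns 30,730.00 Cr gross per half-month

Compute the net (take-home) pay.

Provincial Income Tax: taxable = 30,730.00 Cr
  1,452.00 Cr + 21.88% × (30,730.00 Cr − 14,200.00 Cr) = 1,452.00 Cr + 21.88% × 16,530.00 Cr = 5,068.76 Cr
Solidarity Surcharge: 4% × 30,730.00 Cr = 1,229.20 Cr
Pension Levy: 4.07% × 30,730.00 Cr = 1,250.71 Cr
Total withheld: 5,068.76 Cr + 1,229.20 Cr + 1,250.71 Cr = 7,548.67 Cr
Net pay: 30,730.00 Cr − 7,548.67 Cr = 23,181.33 Cr

23,181.33 Cr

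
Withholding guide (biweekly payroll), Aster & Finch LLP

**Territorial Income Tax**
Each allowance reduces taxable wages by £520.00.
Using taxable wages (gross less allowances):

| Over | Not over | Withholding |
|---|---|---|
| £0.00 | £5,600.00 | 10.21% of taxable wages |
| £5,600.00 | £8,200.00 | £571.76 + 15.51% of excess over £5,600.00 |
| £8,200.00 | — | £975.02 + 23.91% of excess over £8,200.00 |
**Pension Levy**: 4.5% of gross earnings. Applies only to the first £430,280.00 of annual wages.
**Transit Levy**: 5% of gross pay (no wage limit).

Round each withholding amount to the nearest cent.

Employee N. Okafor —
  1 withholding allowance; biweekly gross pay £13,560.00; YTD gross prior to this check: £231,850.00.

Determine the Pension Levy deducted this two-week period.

£610.20

Pension Levy: 4.5% × £13,560.00 = £610.20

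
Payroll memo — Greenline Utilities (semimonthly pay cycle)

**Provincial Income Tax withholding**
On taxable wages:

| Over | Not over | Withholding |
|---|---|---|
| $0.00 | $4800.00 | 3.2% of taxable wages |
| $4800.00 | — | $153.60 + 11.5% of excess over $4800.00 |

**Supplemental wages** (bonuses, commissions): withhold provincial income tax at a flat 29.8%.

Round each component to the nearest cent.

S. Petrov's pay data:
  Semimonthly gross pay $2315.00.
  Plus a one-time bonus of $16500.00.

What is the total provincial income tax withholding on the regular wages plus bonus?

$4991.08

Provincial Income Tax: taxable = $2315.00
  3.2% × $2315.00 = $74.08
Supplemental (29.8% flat on bonus): 29.8% × $16500.00 = $4917.00
Total provincial income tax: $74.08 + $4917.00 = $4991.08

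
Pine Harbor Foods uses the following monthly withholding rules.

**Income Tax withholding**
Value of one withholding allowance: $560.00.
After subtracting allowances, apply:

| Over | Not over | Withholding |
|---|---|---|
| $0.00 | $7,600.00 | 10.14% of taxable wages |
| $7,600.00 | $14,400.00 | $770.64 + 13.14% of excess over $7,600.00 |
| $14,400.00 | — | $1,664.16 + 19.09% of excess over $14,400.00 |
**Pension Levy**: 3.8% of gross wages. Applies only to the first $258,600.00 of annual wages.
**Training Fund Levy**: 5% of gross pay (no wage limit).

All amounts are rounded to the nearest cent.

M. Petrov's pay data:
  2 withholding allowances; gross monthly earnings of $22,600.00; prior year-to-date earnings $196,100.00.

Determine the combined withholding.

Income Tax: taxable = $22,600.00 − 2×$560.00 = $21,480.00
  $1,664.16 + 19.09% × ($21,480.00 − $14,400.00) = $1,664.16 + 19.09% × $7,080.00 = $3,015.73
Pension Levy: 3.8% × $22,600.00 = $858.80
Training Fund Levy: 5% × $22,600.00 = $1,130.00
Total: $3,015.73 + $858.80 + $1,130.00 = $5,004.53

$5,004.53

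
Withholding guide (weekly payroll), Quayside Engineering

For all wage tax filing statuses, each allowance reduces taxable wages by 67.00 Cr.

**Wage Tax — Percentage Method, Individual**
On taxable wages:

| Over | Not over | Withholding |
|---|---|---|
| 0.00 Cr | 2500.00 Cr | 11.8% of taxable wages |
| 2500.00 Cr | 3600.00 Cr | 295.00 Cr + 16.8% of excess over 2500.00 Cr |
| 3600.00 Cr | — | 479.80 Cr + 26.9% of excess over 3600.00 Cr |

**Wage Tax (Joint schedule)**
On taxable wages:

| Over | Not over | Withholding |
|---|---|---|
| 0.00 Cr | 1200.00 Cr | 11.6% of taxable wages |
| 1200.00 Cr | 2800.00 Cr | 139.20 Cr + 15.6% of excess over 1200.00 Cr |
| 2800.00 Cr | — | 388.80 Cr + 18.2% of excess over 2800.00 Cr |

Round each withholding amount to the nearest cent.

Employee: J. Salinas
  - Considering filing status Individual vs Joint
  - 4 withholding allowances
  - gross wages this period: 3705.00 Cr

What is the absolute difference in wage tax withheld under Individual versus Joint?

52.31 Cr

Wage Tax (Individual): taxable = 3705.00 Cr − 4×67.00 Cr = 3437.00 Cr
  295.00 Cr + 16.8% × (3437.00 Cr − 2500.00 Cr) = 295.00 Cr + 16.8% × 937.00 Cr = 452.42 Cr
Wage Tax (Joint): taxable = 3705.00 Cr − 4×67.00 Cr = 3437.00 Cr
  388.80 Cr + 18.2% × (3437.00 Cr − 2800.00 Cr) = 388.80 Cr + 18.2% × 637.00 Cr = 504.73 Cr
Difference: |452.42 Cr − 504.73 Cr| = 52.31 Cr (higher under Joint)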